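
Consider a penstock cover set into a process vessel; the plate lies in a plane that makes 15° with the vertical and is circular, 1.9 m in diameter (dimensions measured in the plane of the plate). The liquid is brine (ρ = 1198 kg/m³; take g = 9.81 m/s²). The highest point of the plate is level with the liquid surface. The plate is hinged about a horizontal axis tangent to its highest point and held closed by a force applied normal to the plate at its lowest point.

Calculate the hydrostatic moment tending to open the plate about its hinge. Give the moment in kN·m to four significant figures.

M ≈ 36.31 kN·m

γ = ρg = 1198 × 9.81 / 1000 = 11.75238 kN/m³.
The plate makes 15° with the vertical, i.e. θ = 90° − 15° = 75° to the horizontal. Measuring y along the incline from the free-surface line, vertical depth h = y·sinθ with sinθ = 0.965926.
The centroid is at the centre, 0.95 m below the top of the plate, so y_c = 0.95 m and h_c = 0.95 × 0.965926 = 0.91763 m.
A = π(0.95)² = 2.83529 m².
Resultant F = γ·h_c·A = 11.75238 × 0.91763 × 2.83529 = 30.5767 kN.
I_c = πr⁴/4 = π × 0.95⁴/4 = 0.639712 m⁴.
Centre of pressure: y_p = y_c + I_c/(y_c·A) = 0.95 + 0.639712/(0.95 × 2.83529) = 0.95 + 0.2375 = 1.1875 m along the plane.
The resultant acts 0.95 + 0.2375 = 1.1875 m (along the plate) below the hinge at the top edge, so the moment about the hinge is M = F × 1.1875 = 30.5767 × 1.1875 = 36.3098 kN·m.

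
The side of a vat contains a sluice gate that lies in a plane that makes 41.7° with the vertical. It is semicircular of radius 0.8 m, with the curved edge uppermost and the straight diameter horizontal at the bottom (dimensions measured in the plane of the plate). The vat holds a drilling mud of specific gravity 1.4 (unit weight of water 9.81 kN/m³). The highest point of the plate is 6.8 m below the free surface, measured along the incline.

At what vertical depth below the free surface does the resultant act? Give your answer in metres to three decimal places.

h_p = 5.426 m

γ = 1.4 × 9.81 = 13.734 kN/m³.
The plate makes 41.7° with the vertical, i.e. θ = 90° − 41.7° = 48.3° to the horizontal. Measuring y along the incline from the free-surface line, vertical depth h = y·sinθ with sinθ = 0.746638.
The centroid lies 4r/(3π) = 0.339531 m above the diameter, so r − 4r/(3π) = 0.8 − 0.339531 = 0.460469 m below the topmost point, so y_c = 6.8 + 0.460469 = 7.26047 m and h_c = 7.26047 × 0.746638 = 5.42094 m.
A = πr²/2 = π × 0.8²/2 = 1.00531 m².
Resultant F = γ·h_c·A = 13.734 × 5.42094 × 1.00531 = 74.8465 kN.
I_c = (π/8 − 8/(9π))·r⁴ = 0.109757 × 0.8⁴ = 0.0449565 m⁴.
Centre of pressure: y_p = y_c + I_c/(y_c·A) = 7.26047 + 0.0449565/(7.26047 × 1.00531) = 7.26047 + 0.00615925 = 7.26663 m along the plane.
Vertically, h_p = y_p·sinθ = 7.26663 × 0.746638 = 5.42554 m.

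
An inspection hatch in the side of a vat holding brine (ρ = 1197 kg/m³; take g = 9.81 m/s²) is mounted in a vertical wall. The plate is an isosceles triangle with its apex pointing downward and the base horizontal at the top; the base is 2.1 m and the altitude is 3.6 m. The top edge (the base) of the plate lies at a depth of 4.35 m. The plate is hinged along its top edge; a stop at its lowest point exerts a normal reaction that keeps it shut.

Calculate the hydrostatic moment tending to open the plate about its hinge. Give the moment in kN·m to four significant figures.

M ≈ 327.6 kN·m

γ = ρg = 1197 × 9.81 / 1000 = 11.74257 kN/m³.
With the apex down, the centroid sits h/3 = 3.6/3 = 1.2 m below the base (the top edge), so the centroid depth is h_c = 4.35 + 1.2 = 5.55 m.
A = ½ × 2.1 × 3.6 = 3.78 m².
Resultant F = γ·h_c·A = 11.74257 × 5.55 × 3.78 = 246.347 kN.
I_c = b·h³/36 = 2.1 × 3.6³/36 = 2.7216 m⁴.
Centre of pressure: y_p = y_c + I_c/(y_c·A) = 5.55 + 2.7216/(5.55 × 3.78) = 5.55 + 0.12973 = 5.67973 m along the plane.
The resultant acts 1.2 + 0.12973 = 1.32973 m (along the plate) below the hinge at the top edge, so the moment about the hinge is M = F × 1.32973 = 246.347 × 1.32973 = 327.575 kN·m.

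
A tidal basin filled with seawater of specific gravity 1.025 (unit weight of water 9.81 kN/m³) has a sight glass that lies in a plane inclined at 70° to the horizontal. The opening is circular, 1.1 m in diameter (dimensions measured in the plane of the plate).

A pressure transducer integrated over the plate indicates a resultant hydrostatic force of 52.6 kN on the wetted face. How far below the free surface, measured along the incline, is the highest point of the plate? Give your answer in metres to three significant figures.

γ = 1.025 × 9.81 = 10.05525 kN/m³.
A = π(0.55)² = 0.950332 m².
From F = γ·h_c·A, the centroid depth is h_c = 52.6/(10.05525 × 0.950332) = 5.5045 m.
Let θ = 70° be the plate's angle to the horizontal; measure y along the incline from where the plane meets the free surface. Vertical depth h = y·sinθ with sinθ = 0.939693.
Along the incline, y_c = h_c/sinθ = 5.5045/0.939693 = 5.85776 m.
The centroid is at the centre, 0.55 m below the top of the plate, so the highest point sits at y_top = 5.85776 − 0.55 = 5.30776 m along the incline.

y_top ≈ 5.31 m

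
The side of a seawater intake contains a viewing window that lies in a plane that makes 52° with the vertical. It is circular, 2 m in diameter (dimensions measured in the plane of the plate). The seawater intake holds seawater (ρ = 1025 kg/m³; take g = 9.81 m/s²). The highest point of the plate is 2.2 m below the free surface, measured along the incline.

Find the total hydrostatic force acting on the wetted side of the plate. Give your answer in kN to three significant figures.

γ = ρg = 1025 × 9.81 / 1000 = 10.05525 kN/m³.
The plate makes 52° with the vertical, i.e. θ = 90° − 52° = 38° to the horizontal. Measuring y along the incline from the free-surface line, vertical depth h = y·sinθ with sinθ = 0.615661.
The centroid is at the centre, 1 m below the top of the plate, so y_c = 2.2 + 1 = 3.2 m and h_c = 3.2 × 0.615661 = 1.97012 m.
A = π(1)² = 3.14159 m².
Resultant F = γ·h_c·A = 10.05525 × 1.97012 × 3.14159 = 62.2351 kN.

F ≈ 62.2 kN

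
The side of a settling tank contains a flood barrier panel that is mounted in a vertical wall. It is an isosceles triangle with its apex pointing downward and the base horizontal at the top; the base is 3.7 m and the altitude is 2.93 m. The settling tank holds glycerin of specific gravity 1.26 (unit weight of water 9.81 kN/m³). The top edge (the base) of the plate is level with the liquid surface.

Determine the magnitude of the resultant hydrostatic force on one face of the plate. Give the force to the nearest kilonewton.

γ = 1.26 × 9.81 = 12.3606 kN/m³.
With the apex down, the centroid sits h/3 = 2.93/3 = 0.976667 m below the base (the top edge), so the centroid depth is h_c = 0.976667 m.
A = ½ × 3.7 × 2.93 = 5.4205 m².
Resultant F = γ·h_c·A = 12.3606 × 0.976667 × 5.4205 = 65.4373 kN.

F ≈ 65 kN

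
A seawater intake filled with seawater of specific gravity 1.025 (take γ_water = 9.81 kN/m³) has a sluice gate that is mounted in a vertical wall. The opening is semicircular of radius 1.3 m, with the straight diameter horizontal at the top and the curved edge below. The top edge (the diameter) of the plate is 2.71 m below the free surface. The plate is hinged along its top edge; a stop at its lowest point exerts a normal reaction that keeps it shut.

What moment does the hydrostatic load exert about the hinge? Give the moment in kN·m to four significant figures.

γ = 1.025 × 9.81 = 10.05525 kN/m³.
The centroid of a semicircle lies 4r/(3π) = 0.551737 m from the diameter, here below the top edge, so the centroid depth is h_c = 2.71 + 0.551737 = 3.26174 m.
A = πr²/2 = π × 1.3²/2 = 2.65465 m².
Resultant F = γ·h_c·A = 10.05525 × 3.26174 × 2.65465 = 87.0662 kN.
I_c = (π/8 − 8/(9π))·r⁴ = 0.109757 × 1.3⁴ = 0.313477 m⁴.
Centre of pressure: y_p = y_c + I_c/(y_c·A) = 3.26174 + 0.313477/(3.26174 × 2.65465) = 3.26174 + 0.0362034 = 3.29794 m along the plane.
The resultant acts 0.551737 + 0.0362034 = 0.58794 m (along the plate) below the hinge at the top edge, so the moment about the hinge is M = F × 0.58794 = 87.0662 × 0.58794 = 51.1897 kN·m.

M ≈ 51.19 kN·m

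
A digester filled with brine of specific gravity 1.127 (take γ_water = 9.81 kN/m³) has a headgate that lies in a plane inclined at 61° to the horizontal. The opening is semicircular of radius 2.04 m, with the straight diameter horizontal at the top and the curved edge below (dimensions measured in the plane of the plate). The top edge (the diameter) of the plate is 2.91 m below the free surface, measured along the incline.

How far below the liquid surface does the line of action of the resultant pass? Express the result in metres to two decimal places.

γ = 1.127 × 9.81 = 11.05587 kN/m³.
Let θ = 61° be the plate's angle to the horizontal; measure y along the incline from where the plane meets the free surface. Vertical depth h = y·sinθ with sinθ = 0.874620.
The centroid of a semicircle lies 4r/(3π) = 0.865803 m from the diameter, here below the top edge, so y_c = 2.91 + 0.865803 = 3.7758 m and h_c = 3.7758 × 0.874620 = 3.30239 m.
A = πr²/2 = π × 2.04²/2 = 6.53703 m².
Resultant F = γ·h_c·A = 11.05587 × 3.30239 × 6.53703 = 238.672 kN.
I_c = (π/8 − 8/(9π))·r⁴ = 0.109757 × 2.04⁴ = 1.90087 m⁴.
Centre of pressure: y_p = y_c + I_c/(y_c·A) = 3.7758 + 1.90087/(3.7758 × 6.53703) = 3.7758 + 0.0770128 = 3.85281 m along the plane.
Vertically, h_p = y_p·sinθ = 3.85281 × 0.874620 = 3.36974 m.

h_p = 3.37 m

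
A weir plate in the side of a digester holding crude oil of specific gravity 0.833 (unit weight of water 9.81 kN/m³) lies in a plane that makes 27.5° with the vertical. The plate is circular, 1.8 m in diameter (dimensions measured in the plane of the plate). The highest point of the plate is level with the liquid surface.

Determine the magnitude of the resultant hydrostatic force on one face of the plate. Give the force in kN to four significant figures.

γ = 0.833 × 9.81 = 8.17173 kN/m³.
The plate makes 27.5° with the vertical, i.e. θ = 90° − 27.5° = 62.5° to the horizontal. Measuring y along the incline from the free-surface line, vertical depth h = y·sinθ with sinθ = 0.887011.
The centroid is at the centre, 0.9 m below the top of the plate, so y_c = 0.9 m and h_c = 0.9 × 0.887011 = 0.79831 m.
A = π(0.9)² = 2.54469 m².
Resultant F = γ·h_c·A = 8.17173 × 0.79831 × 2.54469 = 16.6005 kN.

F ≈ 16.60 kN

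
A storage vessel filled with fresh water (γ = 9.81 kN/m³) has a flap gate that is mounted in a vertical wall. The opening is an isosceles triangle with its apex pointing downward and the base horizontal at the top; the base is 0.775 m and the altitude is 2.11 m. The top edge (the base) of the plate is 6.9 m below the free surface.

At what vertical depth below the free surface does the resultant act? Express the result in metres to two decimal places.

γ = 9.81 kN/m³.
With the apex down, the centroid sits h/3 = 2.11/3 = 0.703333 m below the base (the top edge), so the centroid depth is h_c = 6.9 + 0.703333 = 7.60333 m.
A = ½ × 0.775 × 2.11 = 0.817625 m².
Resultant F = γ·h_c·A = 9.81 × 7.60333 × 0.817625 = 60.9856 kN.
I_c = b·h³/36 = 0.775 × 2.11³/36 = 0.20223 m⁴.
Centre of pressure: y_p = y_c + I_c/(y_c·A) = 7.60333 + 0.20223/(7.60333 × 0.817625) = 7.60333 + 0.0325303 = 7.63586 m along the plane.

h_p = 7.64 m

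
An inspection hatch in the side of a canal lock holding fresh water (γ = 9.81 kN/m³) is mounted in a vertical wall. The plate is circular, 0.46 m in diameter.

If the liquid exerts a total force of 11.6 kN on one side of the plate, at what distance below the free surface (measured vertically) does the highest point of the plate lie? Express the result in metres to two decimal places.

γ = 9.81 kN/m³.
A = π(0.23)² = 0.16619 m².
From F = γ·h_c·A, the centroid depth is h_c = 11.6/(9.81 × 0.16619) = 7.11515 m.
The centroid is at the centre, 0.23 m below the top of the plate, so the highest point sits at h_top = 7.11515 − 0.23 = 6.88515 m below the surface.

d_top ≈ 6.89 m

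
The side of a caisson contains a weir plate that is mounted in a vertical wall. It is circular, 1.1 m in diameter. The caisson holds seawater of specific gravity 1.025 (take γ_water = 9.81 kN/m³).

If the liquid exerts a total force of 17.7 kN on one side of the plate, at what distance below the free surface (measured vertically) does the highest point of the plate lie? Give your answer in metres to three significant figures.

d_top ≈ 1.30 m

γ = 1.025 × 9.81 = 10.05525 kN/m³.
A = π(0.55)² = 0.950332 m².
From F = γ·h_c·A, the centroid depth is h_c = 17.7/(10.05525 × 0.950332) = 1.85227 m.
The centroid is at the centre, 0.55 m below the top of the plate, so the highest point sits at h_top = 1.85227 − 0.55 = 1.30227 m below the surface.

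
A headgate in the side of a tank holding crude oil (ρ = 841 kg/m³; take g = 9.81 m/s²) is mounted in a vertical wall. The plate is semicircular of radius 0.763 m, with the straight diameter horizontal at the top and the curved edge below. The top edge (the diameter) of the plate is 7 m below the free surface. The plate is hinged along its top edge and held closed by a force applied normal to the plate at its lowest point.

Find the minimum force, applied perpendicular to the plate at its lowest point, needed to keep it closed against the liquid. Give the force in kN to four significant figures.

γ = ρg = 841 × 9.81 / 1000 = 8.25021 kN/m³.
The centroid of a semicircle lies 4r/(3π) = 0.323827 m from the diameter, here below the top edge, so the centroid depth is h_c = 7 + 0.323827 = 7.32383 m.
A = πr²/2 = π × 0.763²/2 = 0.914469 m².
Resultant F = γ·h_c·A = 8.25021 × 7.32383 × 0.914469 = 55.2551 kN.
I_c = (π/8 − 8/(9π))·r⁴ = 0.109757 × 0.763⁴ = 0.0371989 m⁴.
Centre of pressure: y_p = y_c + I_c/(y_c·A) = 7.32383 + 0.0371989/(7.32383 × 0.914469) = 7.32383 + 0.00555422 = 7.32938 m along the plane.
The resultant acts 0.323827 + 0.00555422 = 0.329381 m (along the plate) below the hinge at the top edge, so the moment about the hinge is M = F × 0.329381 = 55.2551 × 0.329381 = 18.2 kN·m.
A normal force at the bottom, 0.763 m from the hinge, must supply this moment: P = 18.2/0.763 = 23.8532 kN.

P ≈ 23.85 kN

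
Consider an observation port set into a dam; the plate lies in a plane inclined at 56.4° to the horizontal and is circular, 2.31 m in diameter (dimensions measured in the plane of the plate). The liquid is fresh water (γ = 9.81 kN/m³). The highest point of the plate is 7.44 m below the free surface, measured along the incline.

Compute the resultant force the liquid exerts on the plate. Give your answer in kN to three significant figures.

F ≈ 294 kN

γ = 9.81 kN/m³.
Let θ = 56.4° be the plate's angle to the horizontal; measure y along the incline from where the plane meets the free surface. Vertical depth h = y·sinθ with sinθ = 0.832921.
The centroid is at the centre, 1.155 m below the top of the plate, so y_c = 7.44 + 1.155 = 8.595 m and h_c = 8.595 × 0.832921 = 7.15896 m.
A = π(1.155)² = 4.19096 m².
Resultant F = γ·h_c·A = 9.81 × 7.15896 × 4.19096 = 294.329 kN.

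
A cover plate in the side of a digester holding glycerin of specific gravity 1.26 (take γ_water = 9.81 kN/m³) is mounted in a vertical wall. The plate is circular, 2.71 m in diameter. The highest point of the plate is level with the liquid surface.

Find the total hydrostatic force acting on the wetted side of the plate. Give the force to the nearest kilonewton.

γ = 1.26 × 9.81 = 12.3606 kN/m³.
The centroid is at the centre, 1.355 m below the top of the plate, so the centroid depth is h_c = 1.355 m.
A = π(1.355)² = 5.76804 m².
Resultant F = γ·h_c·A = 12.3606 × 1.355 × 5.76804 = 96.6067 kN.

F ≈ 97 kN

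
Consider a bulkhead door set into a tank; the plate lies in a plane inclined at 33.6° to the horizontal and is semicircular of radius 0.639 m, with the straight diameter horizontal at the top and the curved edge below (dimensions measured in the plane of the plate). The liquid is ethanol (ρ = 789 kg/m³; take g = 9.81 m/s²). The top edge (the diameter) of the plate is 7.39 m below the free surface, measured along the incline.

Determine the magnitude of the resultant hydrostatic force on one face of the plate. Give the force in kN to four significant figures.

F ≈ 21.05 kN

γ = ρg = 789 × 9.81 / 1000 = 7.74009 kN/m³.
Let θ = 33.6° be the plate's angle to the horizontal; measure y along the incline from where the plane meets the free surface. Vertical depth h = y·sinθ with sinθ = 0.553392.
The centroid of a semicircle lies 4r/(3π) = 0.2712 m from the diameter, here below the top edge, so y_c = 7.39 + 0.2712 = 7.6612 m and h_c = 7.6612 × 0.553392 = 4.23965 m.
A = πr²/2 = π × 0.639²/2 = 0.641389 m².
Resultant F = γ·h_c·A = 7.74009 × 4.23965 × 0.641389 = 21.0474 kN.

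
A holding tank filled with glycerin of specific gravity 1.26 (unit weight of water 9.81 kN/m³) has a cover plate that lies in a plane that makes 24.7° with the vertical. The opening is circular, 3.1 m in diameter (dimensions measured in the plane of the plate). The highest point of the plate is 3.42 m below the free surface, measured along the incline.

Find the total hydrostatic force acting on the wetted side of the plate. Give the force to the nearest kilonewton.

F ≈ 421 kN

γ = 1.26 × 9.81 = 12.3606 kN/m³.
The plate makes 24.7° with the vertical, i.e. θ = 90° − 24.7° = 65.3° to the horizontal. Measuring y along the incline from the free-surface line, vertical depth h = y·sinθ with sinθ = 0.908508.
The centroid is at the centre, 1.55 m below the top of the plate, so y_c = 3.42 + 1.55 = 4.97 m and h_c = 4.97 × 0.908508 = 4.51528 m.
A = π(1.55)² = 7.54768 m².
Resultant F = γ·h_c·A = 12.3606 × 4.51528 × 7.54768 = 421.248 kN.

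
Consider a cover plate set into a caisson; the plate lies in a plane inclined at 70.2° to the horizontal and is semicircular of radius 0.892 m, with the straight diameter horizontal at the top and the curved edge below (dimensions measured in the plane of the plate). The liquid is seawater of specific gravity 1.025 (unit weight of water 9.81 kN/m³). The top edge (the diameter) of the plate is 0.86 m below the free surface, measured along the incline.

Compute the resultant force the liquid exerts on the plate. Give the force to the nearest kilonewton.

F ≈ 15 kN

γ = 1.025 × 9.81 = 10.05525 kN/m³.
Let θ = 70.2° be the plate's angle to the horizontal; measure y along the incline from where the plane meets the free surface. Vertical depth h = y·sinθ with sinθ = 0.940881.
The centroid of a semicircle lies 4r/(3π) = 0.378577 m from the diameter, here below the top edge, so y_c = 0.86 + 0.378577 = 1.23858 m and h_c = 1.23858 × 0.940881 = 1.16536 m.
A = πr²/2 = π × 0.892²/2 = 1.24983 m².
Resultant F = γ·h_c·A = 10.05525 × 1.16536 × 1.24983 = 14.6455 kN.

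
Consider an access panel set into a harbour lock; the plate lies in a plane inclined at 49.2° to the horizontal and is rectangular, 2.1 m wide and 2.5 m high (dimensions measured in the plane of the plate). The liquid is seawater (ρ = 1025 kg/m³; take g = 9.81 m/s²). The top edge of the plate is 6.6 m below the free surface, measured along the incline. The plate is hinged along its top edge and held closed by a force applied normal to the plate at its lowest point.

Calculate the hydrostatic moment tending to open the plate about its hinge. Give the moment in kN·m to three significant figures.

γ = ρg = 1025 × 9.81 / 1000 = 10.05525 kN/m³.
Let θ = 49.2° be the plate's angle to the horizontal; measure y along the incline from where the plane meets the free surface. Vertical depth h = y·sinθ with sinθ = 0.756995.
The centroid lies 2.5/2 = 1.25 m below the top edge, so y_c = 6.6 + 1.25 = 7.85 m and h_c = 7.85 × 0.756995 = 5.94241 m.
A = 2.1 × 2.5 = 5.25 m².
Resultant F = γ·h_c·A = 10.05525 × 5.94241 × 5.25 = 313.7 kN.
I_c = b·h³/12 = 2.1 × 2.5³/12 = 2.73438 m⁴.
Centre of pressure: y_p = y_c + I_c/(y_c·A) = 7.85 + 2.73438/(7.85 × 5.25) = 7.85 + 0.0663483 = 7.91635 m along the plane.
The resultant acts 1.25 + 0.0663483 = 1.31635 m (along the plate) below the hinge at the top edge, so the moment about the hinge is M = F × 1.31635 = 313.7 × 1.31635 = 412.939 kN·m.

M ≈ 413 kN·m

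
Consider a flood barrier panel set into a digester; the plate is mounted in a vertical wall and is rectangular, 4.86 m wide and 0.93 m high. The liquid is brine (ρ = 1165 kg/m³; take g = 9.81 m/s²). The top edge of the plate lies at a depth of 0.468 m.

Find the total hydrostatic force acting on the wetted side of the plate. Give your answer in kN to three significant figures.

F ≈ 48.2 kN

γ = ρg = 1165 × 9.81 / 1000 = 11.42865 kN/m³.
The centroid lies 0.93/2 = 0.465 m below the top edge, so the centroid depth is h_c = 0.468 + 0.465 = 0.933 m.
A = 4.86 × 0.93 = 4.5198 m².
Resultant F = γ·h_c·A = 11.42865 × 0.933 × 4.5198 = 48.1943 kN.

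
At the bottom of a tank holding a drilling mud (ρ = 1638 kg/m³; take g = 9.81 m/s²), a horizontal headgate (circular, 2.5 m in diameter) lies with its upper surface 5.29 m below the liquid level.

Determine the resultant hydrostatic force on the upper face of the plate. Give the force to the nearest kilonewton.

γ = ρg = 1638 × 9.81 / 1000 = 16.06878 kN/m³.
The plate is horizontal, so pressure is uniform at p = γ·h = 16.06878 × 5.29 = 85.0038 kN/m².
A = π(1.25)² = 4.90874 m².
F = p·A = 85.0038 × 4.90874 = 417.262 kN.

F ≈ 417 kN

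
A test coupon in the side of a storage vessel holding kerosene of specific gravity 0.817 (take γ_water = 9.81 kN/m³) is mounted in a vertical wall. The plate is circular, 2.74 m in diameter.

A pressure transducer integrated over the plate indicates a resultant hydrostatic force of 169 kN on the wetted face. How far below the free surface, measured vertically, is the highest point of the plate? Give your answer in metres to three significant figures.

d_top ≈ 2.21 m

γ = 0.817 × 9.81 = 8.01477 kN/m³.
A = π(1.37)² = 5.89646 m².
From F = γ·h_c·A, the centroid depth is h_c = 169/(8.01477 × 5.89646) = 3.57606 m.
The centroid is at the centre, 1.37 m below the top of the plate, so the highest point sits at h_top = 3.57606 − 1.37 = 2.20606 m below the surface.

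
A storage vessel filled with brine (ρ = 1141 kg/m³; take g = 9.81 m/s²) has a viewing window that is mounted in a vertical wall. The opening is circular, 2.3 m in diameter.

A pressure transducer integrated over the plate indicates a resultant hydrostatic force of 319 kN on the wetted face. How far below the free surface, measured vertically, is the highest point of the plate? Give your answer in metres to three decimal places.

d_top ≈ 5.709 m

γ = ρg = 1141 × 9.81 / 1000 = 11.19321 kN/m³.
A = π(1.15)² = 4.15476 m².
From F = γ·h_c·A, the centroid depth is h_c = 319/(11.19321 × 4.15476) = 6.85946 m.
The centroid is at the centre, 1.15 m below the top of the plate, so the highest point sits at h_top = 6.85946 − 1.15 = 5.70946 m below the surface.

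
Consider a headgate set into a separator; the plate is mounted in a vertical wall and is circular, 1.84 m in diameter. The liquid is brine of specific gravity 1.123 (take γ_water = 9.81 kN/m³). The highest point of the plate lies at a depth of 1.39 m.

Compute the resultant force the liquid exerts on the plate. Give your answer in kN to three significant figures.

F ≈ 67.7 kN

γ = 1.123 × 9.81 = 11.01663 kN/m³.
The centroid is at the centre, 0.92 m below the top of the plate, so the centroid depth is h_c = 1.39 + 0.92 = 2.31 m.
A = π(0.92)² = 2.65904 m².
Resultant F = γ·h_c·A = 11.01663 × 2.31 × 2.65904 = 67.6684 kN.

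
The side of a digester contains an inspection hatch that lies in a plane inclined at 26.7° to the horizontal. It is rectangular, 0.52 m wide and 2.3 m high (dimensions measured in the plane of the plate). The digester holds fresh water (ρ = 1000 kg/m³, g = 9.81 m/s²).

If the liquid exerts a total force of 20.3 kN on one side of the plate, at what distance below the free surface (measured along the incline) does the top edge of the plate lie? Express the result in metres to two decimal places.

y_top ≈ 2.70 m

γ = ρg = 1000 × 9.81 = 9810 N/m³ = 9.81 kN/m³.
A = 0.52 × 2.3 = 1.196 m².
From F = γ·h_c·A, the centroid depth is h_c = 20.3/(9.81 × 1.196) = 1.7302 m.
Let θ = 26.7° be the plate's angle to the horizontal; measure y along the incline from where the plane meets the free surface. Vertical depth h = y·sinθ with sinθ = 0.449319.
Along the incline, y_c = h_c/sinθ = 1.7302/0.449319 = 3.85072 m.
The centroid lies 2.3/2 = 1.15 m below the top edge, so the top edge sits at y_top = 3.85072 − 1.15 = 2.70072 m along the incline.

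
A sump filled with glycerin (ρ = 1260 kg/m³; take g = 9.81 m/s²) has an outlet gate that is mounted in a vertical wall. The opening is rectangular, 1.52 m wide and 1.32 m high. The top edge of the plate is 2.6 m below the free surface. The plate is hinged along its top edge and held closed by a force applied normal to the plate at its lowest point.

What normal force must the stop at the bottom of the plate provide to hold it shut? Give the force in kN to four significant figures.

γ = ρg = 1260 × 9.81 / 1000 = 12.3606 kN/m³.
The centroid lies 1.32/2 = 0.66 m below the top edge, so the centroid depth is h_c = 2.6 + 0.66 = 3.26 m.
A = 1.52 × 1.32 = 2.0064 m².
Resultant F = γ·h_c·A = 12.3606 × 3.26 × 2.0064 = 80.849 kN.
I_c = b·h³/12 = 1.52 × 1.32³/12 = 0.291329 m⁴.
Centre of pressure: y_p = y_c + I_c/(y_c·A) = 3.26 + 0.291329/(3.26 × 2.0064) = 3.26 + 0.0445398 = 3.30454 m along the plane.
The resultant acts 0.66 + 0.0445398 = 0.70454 m (along the plate) below the hinge at the top edge, so the moment about the hinge is M = F × 0.70454 = 80.849 × 0.70454 = 56.9614 kN·m.
A normal force at the bottom, 1.32 m from the hinge, must supply this moment: P = 56.9614/1.32 = 43.1526 kN.

P ≈ 43.15 kN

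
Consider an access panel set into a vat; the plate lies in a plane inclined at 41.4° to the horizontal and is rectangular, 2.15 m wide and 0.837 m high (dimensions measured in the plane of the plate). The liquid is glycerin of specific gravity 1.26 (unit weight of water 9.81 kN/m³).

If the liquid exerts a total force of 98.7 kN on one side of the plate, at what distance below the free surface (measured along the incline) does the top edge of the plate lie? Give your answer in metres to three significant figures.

γ = 1.26 × 9.81 = 12.3606 kN/m³.
A = 2.15 × 0.837 = 1.79955 m².
From F = γ·h_c·A, the centroid depth is h_c = 98.7/(12.3606 × 1.79955) = 4.43725 m.
Let θ = 41.4° be the plate's angle to the horizontal; measure y along the incline from where the plane meets the free surface. Vertical depth h = y·sinθ with sinθ = 0.661312.
Along the incline, y_c = h_c/sinθ = 4.43725/0.661312 = 6.70977 m.
The centroid lies 0.837/2 = 0.4185 m below the top edge, so the top edge sits at y_top = 6.70977 − 0.4185 = 6.29127 m along the incline.

y_top ≈ 6.29 m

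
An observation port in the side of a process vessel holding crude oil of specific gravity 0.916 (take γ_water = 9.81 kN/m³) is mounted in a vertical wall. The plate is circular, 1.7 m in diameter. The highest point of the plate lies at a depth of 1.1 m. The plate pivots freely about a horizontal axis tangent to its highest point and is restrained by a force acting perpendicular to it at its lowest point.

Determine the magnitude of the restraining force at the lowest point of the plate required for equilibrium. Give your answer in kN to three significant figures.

γ = 0.916 × 9.81 = 8.98596 kN/m³.
The centroid is at the centre, 0.85 m below the top of the plate, so the centroid depth is h_c = 1.1 + 0.85 = 1.95 m.
A = π(0.85)² = 2.2698 m².
Resultant F = γ·h_c·A = 8.98596 × 1.95 × 2.2698 = 39.7728 kN.
I_c = πr⁴/4 = π × 0.85⁴/4 = 0.409983 m⁴.
Centre of pressure: y_p = y_c + I_c/(y_c·A) = 1.95 + 0.409983/(1.95 × 2.2698) = 1.95 + 0.0926283 = 2.04263 m along the plane.
The resultant acts 0.85 + 0.0926283 = 0.942628 m (along the plate) below the hinge at the top edge, so the moment about the hinge is M = F × 0.942628 = 39.7728 × 0.942628 = 37.491 kN·m.
A normal force at the bottom, 1.7 m from the hinge, must supply this moment: P = 37.491/1.7 = 22.0535 kN.

P ≈ 22.1 kN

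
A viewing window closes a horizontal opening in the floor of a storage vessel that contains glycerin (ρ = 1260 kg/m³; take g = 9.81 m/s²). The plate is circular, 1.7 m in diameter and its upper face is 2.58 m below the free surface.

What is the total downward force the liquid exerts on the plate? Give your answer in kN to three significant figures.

γ = ρg = 1260 × 9.81 / 1000 = 12.3606 kN/m³.
The plate is horizontal, so pressure is uniform at p = γ·h = 12.3606 × 2.58 = 31.8903 kN/m².
A = π(0.85)² = 2.2698 m².
F = p·A = 31.8903 × 2.2698 = 72.3846 kN.

F ≈ 72.4 kN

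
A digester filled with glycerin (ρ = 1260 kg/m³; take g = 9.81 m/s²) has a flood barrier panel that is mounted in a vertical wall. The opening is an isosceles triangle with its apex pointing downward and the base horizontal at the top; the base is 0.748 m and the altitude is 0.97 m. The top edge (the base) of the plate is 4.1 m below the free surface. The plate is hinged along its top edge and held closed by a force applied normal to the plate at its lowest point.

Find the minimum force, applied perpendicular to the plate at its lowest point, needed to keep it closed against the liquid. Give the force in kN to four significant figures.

P ≈ 6.853 kN

γ = ρg = 1260 × 9.81 / 1000 = 12.3606 kN/m³.
With the apex down, the centroid sits h/3 = 0.97/3 = 0.323333 m below the base (the top edge), so the centroid depth is h_c = 4.1 + 0.323333 = 4.42333 m.
A = ½ × 0.748 × 0.97 = 0.36278 m².
Resultant F = γ·h_c·A = 12.3606 × 4.42333 × 0.36278 = 19.835 kN.
I_c = b·h³/36 = 0.748 × 0.97³/36 = 0.0189633 m⁴.
Centre of pressure: y_p = y_c + I_c/(y_c·A) = 4.42333 + 0.0189633/(4.42333 × 0.36278) = 4.42333 + 0.0118174 = 4.43515 m along the plane.
The resultant acts 0.323333 + 0.0118174 = 0.33515 m (along the plate) below the hinge at the top edge, so the moment about the hinge is M = F × 0.33515 = 19.835 × 0.33515 = 6.6477 kN·m.
A normal force at the bottom, 0.97 m from the hinge, must supply this moment: P = 6.6477/0.97 = 6.8533 kN.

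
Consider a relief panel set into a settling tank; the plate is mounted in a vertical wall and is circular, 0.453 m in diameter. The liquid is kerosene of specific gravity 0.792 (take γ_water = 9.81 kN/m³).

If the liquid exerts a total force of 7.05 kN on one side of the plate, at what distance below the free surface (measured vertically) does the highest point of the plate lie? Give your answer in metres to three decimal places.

γ = 0.792 × 9.81 = 7.76952 kN/m³.
A = π(0.2265)² = 0.161171 m².
From F = γ·h_c·A, the centroid depth is h_c = 7.05/(7.76952 × 0.161171) = 5.63 m.
The centroid is at the centre, 0.2265 m below the top of the plate, so the highest point sits at h_top = 5.63 − 0.2265 = 5.4035 m below the surface.

d_top ≈ 5.404 m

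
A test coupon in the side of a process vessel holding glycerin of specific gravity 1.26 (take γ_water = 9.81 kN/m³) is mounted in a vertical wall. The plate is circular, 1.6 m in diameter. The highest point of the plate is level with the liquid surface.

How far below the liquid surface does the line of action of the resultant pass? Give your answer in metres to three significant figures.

h_p = 1.00 m

γ = 1.26 × 9.81 = 12.3606 kN/m³.
The centroid is at the centre, 0.8 m below the top of the plate, so the centroid depth is h_c = 0.8 m.
A = π(0.8)² = 2.01062 m².
Resultant F = γ·h_c·A = 12.3606 × 0.8 × 2.01062 = 19.882 kN.
I_c = πr⁴/4 = π × 0.8⁴/4 = 0.321699 m⁴.
Centre of pressure: y_p = y_c + I_c/(y_c·A) = 0.8 + 0.321699/(0.8 × 2.01062) = 0.8 + 0.2 = 1 m along the plane.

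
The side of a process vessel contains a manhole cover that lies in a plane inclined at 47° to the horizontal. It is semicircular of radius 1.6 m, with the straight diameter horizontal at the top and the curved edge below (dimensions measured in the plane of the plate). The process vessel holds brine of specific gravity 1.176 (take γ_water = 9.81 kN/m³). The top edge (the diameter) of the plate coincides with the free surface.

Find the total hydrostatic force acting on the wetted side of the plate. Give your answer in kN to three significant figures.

F ≈ 23.0 kN

γ = 1.176 × 9.81 = 11.53656 kN/m³.
Let θ = 47° be the plate's angle to the horizontal; measure y along the incline from where the plane meets the free surface. Vertical depth h = y·sinθ with sinθ = 0.731354.
The centroid of a semicircle lies 4r/(3π) = 0.679061 m from the diameter, here below the top edge, so y_c = 0.679061 m and h_c = 0.679061 × 0.731354 = 0.496634 m.
A = πr²/2 = π × 1.6²/2 = 4.02124 m².
Resultant F = γ·h_c·A = 11.53656 × 0.496634 × 4.02124 = 23.0395 kN.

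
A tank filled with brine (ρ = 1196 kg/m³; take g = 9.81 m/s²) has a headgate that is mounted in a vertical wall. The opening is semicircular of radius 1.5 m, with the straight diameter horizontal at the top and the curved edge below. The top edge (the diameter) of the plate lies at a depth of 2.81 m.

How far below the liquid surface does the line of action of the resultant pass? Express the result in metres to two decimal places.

h_p = 3.49 m

γ = ρg = 1196 × 9.81 / 1000 = 11.73276 kN/m³.
The centroid of a semicircle lies 4r/(3π) = 0.63662 m from the diameter, here below the top edge, so the centroid depth is h_c = 2.81 + 0.63662 = 3.44662 m.
A = πr²/2 = π × 1.5²/2 = 3.53429 m².
Resultant F = γ·h_c·A = 11.73276 × 3.44662 × 3.53429 = 142.921 kN.
I_c = (π/8 − 8/(9π))·r⁴ = 0.109757 × 1.5⁴ = 0.555645 m⁴.
Centre of pressure: y_p = y_c + I_c/(y_c·A) = 3.44662 + 0.555645/(3.44662 × 3.53429) = 3.44662 + 0.0456144 = 3.49223 m along the plane.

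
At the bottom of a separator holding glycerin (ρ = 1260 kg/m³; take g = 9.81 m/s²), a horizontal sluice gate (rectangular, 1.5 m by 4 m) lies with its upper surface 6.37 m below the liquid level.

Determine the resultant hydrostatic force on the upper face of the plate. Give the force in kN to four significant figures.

γ = ρg = 1260 × 9.81 / 1000 = 12.3606 kN/m³.
The plate is horizontal, so pressure is uniform at p = γ·h = 12.3606 × 6.37 = 78.737 kN/m².
A = 1.5 × 4 = 6 m².
F = p·A = 78.737 × 6 = 472.422 kN.

F ≈ 472.4 kN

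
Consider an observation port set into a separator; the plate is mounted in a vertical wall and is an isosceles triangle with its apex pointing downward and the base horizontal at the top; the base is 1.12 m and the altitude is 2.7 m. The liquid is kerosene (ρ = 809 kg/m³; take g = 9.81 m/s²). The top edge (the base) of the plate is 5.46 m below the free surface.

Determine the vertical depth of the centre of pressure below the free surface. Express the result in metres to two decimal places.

h_p = 6.42 m

γ = ρg = 809 × 9.81 / 1000 = 7.93629 kN/m³.
With the apex down, the centroid sits h/3 = 2.7/3 = 0.9 m below the base (the top edge), so the centroid depth is h_c = 5.46 + 0.9 = 6.36 m.
A = ½ × 1.12 × 2.7 = 1.512 m².
Resultant F = γ·h_c·A = 7.93629 × 6.36 × 1.512 = 76.3179 kN.
I_c = b·h³/36 = 1.12 × 2.7³/36 = 0.61236 m⁴.
Centre of pressure: y_p = y_c + I_c/(y_c·A) = 6.36 + 0.61236/(6.36 × 1.512) = 6.36 + 0.0636792 = 6.42368 m along the plane.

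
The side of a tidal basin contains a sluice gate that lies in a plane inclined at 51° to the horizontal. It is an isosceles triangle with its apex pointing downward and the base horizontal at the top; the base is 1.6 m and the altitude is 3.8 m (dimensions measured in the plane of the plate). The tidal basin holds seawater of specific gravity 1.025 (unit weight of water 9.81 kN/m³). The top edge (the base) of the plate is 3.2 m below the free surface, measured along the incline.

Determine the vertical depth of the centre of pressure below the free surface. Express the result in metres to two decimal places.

h_p = 3.61 m

γ = 1.025 × 9.81 = 10.05525 kN/m³.
Let θ = 51° be the plate's angle to the horizontal; measure y along the incline from where the plane meets the free surface. Vertical depth h = y·sinθ with sinθ = 0.777146.
With the apex down, the centroid sits h/3 = 3.8/3 = 1.26667 m below the base (the top edge), so y_c = 3.2 + 1.26667 = 4.46667 m and h_c = 4.46667 × 0.777146 = 3.47125 m.
A = ½ × 1.6 × 3.8 = 3.04 m².
Resultant F = γ·h_c·A = 10.05525 × 3.47125 × 3.04 = 106.109 kN.
I_c = b·h³/36 = 1.6 × 3.8³/36 = 2.43876 m⁴.
Centre of pressure: y_p = y_c + I_c/(y_c·A) = 4.46667 + 2.43876/(4.46667 × 3.04) = 4.46667 + 0.179602 = 4.64627 m along the plane.
Vertically, h_p = y_p·sinθ = 4.64627 × 0.777146 = 3.61083 m.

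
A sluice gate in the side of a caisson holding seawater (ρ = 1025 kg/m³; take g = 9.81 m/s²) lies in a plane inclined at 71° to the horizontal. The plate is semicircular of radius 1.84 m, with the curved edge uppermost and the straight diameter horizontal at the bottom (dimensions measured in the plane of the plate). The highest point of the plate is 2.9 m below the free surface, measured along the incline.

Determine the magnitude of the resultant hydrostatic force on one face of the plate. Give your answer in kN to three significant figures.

γ = ρg = 1025 × 9.81 / 1000 = 10.05525 kN/m³.
Let θ = 71° be the plate's angle to the horizontal; measure y along the incline from where the plane meets the free surface. Vertical depth h = y·sinθ with sinθ = 0.945519.
The centroid lies 4r/(3π) = 0.78092 m above the diameter, so r − 4r/(3π) = 1.84 − 0.78092 = 1.05908 m below the topmost point, so y_c = 2.9 + 1.05908 = 3.95908 m and h_c = 3.95908 × 0.945519 = 3.74339 m.
A = πr²/2 = π × 1.84²/2 = 5.31809 m².
Resultant F = γ·h_c·A = 10.05525 × 3.74339 × 5.31809 = 200.177 kN.

F ≈ 200 kN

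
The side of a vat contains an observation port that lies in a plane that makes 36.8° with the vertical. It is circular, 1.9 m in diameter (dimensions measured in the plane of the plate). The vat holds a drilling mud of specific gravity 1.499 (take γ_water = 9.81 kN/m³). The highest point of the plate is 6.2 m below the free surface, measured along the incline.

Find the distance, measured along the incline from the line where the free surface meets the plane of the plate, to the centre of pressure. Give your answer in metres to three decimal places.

y_p = 7.182 m

γ = 1.499 × 9.81 = 14.70519 kN/m³.
The plate makes 36.8° with the vertical, i.e. θ = 90° − 36.8° = 53.2° to the horizontal. Measuring y along the incline from the free-surface line, vertical depth h = y·sinθ with sinθ = 0.800731.
The centroid is at the centre, 0.95 m below the top of the plate, so y_c = 6.2 + 0.95 = 7.15 m and h_c = 7.15 × 0.800731 = 5.72523 m.
A = π(0.95)² = 2.83529 m².
Resultant F = γ·h_c·A = 14.70519 × 5.72523 × 2.83529 = 238.705 kN.
I_c = πr⁴/4 = π × 0.95⁴/4 = 0.639712 m⁴.
Centre of pressure: y_p = y_c + I_c/(y_c·A) = 7.15 + 0.639712/(7.15 × 2.83529) = 7.15 + 0.0315559 = 7.18156 m along the plane.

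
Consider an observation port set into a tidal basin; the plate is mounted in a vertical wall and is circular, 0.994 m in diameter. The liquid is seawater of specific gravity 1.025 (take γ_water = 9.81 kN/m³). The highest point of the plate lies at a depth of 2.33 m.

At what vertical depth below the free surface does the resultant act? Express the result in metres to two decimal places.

h_p = 2.85 m

γ = 1.025 × 9.81 = 10.05525 kN/m³.
The centroid is at the centre, 0.497 m below the top of the plate, so the centroid depth is h_c = 2.33 + 0.497 = 2.827 m.
A = π(0.497)² = 0.776002 m².
Resultant F = γ·h_c·A = 10.05525 × 2.827 × 0.776002 = 22.0588 kN.
I_c = πr⁴/4 = π × 0.497⁴/4 = 0.0479198 m⁴.
Centre of pressure: y_p = y_c + I_c/(y_c·A) = 2.827 + 0.0479198/(2.827 × 0.776002) = 2.827 + 0.0218437 = 2.84884 m along the plane.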